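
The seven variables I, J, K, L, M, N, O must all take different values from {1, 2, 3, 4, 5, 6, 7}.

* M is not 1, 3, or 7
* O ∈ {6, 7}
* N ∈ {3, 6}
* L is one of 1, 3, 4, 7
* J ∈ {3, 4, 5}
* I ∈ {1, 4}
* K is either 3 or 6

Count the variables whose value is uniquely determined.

3

Among the 7 variables, 2 fits only M (and all 7 values in {1, 2, 3, 4, 5, 6, 7} must be used), so M = 2.
The 6 still-open variables draw from only 6 values {1, 3, 4, 5, 6, 7}, so each is used; only J can be 5, hence J = 5.
K and N share exactly the 2 values {3, 6}; by pigeonhole those values go to them, so strike 3, 6 from L, O.
O's domain is down to {7}, so O = 7. Remove 7 from L.
Determined: J=5, M=2, O=7. The other variables each still have more than one consistent value. That makes 3.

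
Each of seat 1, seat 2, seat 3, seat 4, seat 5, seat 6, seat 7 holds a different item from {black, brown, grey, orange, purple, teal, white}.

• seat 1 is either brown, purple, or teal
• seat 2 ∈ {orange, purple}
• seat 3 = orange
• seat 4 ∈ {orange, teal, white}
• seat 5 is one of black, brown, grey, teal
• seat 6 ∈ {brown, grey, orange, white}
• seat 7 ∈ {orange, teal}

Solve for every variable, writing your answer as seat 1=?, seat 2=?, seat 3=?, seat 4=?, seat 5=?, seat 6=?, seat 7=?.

seat 1=brown, seat 2=purple, seat 3=orange, seat 4=white, seat 5=black, seat 6=grey, seat 7=teal

seat 3's domain is down to {orange}, so seat 3 = orange. Strike orange from seat 2, seat 4, seat 6, seat 7.
seat 7 has just one choice, so seat 7 = teal. So seat 1, seat 4, seat 5 can't be teal.
seat 2's domain is down to {purple}, so seat 2 = purple. Remove purple from seat 1.
That leaves seat 4 = white. Eliminate white elsewhere: seat 6.
seat 1 has just one choice, so seat 1 = brown. So seat 5, seat 6 can't be brown.
seat 6 has just one choice, so seat 6 = grey. Strike grey from seat 5.
That leaves seat 5 = black.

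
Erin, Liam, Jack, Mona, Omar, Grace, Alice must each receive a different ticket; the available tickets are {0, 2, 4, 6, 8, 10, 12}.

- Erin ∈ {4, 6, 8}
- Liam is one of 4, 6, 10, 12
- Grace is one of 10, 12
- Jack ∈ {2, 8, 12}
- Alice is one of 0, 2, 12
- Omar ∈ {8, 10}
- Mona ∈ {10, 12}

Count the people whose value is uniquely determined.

3

The 7 variables draw from only 7 values {0, 2, 4, 6, 8, 10, 12}, so each is used; only Alice can be 0, hence Alice = 0.
The 6 still-open variables together cover exactly {2, 4, 6, 8, 10, 12} — 6 values for 6 variables — and 2 appears only in Jack's list, so Jack = 2.
Mona and Grace between them cover only {10, 12} — a naked pair. Remove those values from Liam, Omar.
That leaves Omar = 8. Strike 8 from Erin.
Determined: Jack=2, Omar=8, Alice=0. The other people each still have more than one consistent value. That makes 3.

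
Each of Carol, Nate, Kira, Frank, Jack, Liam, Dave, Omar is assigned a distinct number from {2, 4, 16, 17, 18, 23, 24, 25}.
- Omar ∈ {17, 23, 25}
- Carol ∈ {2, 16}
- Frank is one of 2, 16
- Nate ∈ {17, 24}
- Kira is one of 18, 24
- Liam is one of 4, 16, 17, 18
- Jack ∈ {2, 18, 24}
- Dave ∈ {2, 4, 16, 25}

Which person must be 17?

Nate

The 8 variables draw from only 8 values {2, 4, 16, 17, 18, 23, 24, 25}, so each is used; only Omar can be 23, hence Omar = 23.
The 7 still-open variables draw from only 7 values {2, 4, 16, 17, 18, 24, 25}, so each is used; only Dave can be 25, hence Dave = 25.
The 6 still-open variables draw from only 6 values {2, 4, 16, 17, 18, 24}, so each is used; only Liam can be 4, hence Liam = 4.
Among the 5 still-open variables, 17 fits only Nate (and all 5 values in {2, 16, 17, 18, 24} must be used), so Nate = 17.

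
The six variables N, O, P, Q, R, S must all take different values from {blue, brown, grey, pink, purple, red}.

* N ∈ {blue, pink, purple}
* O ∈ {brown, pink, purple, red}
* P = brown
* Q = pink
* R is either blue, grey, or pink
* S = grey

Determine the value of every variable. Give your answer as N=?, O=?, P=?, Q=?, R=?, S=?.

N=purple, O=red, P=brown, Q=pink, R=blue, S=grey

P has just one choice, so P = brown. Strike brown from O.
Q's domain is down to {pink}, so Q = pink. Strike pink from N, O, R.
S has just one choice, so S = grey. Remove grey from R.
R's domain is down to {blue}, so R = blue. Eliminate blue elsewhere: N.
That leaves N = purple. Strike purple from O.
O's domain is down to {red}, so O = red.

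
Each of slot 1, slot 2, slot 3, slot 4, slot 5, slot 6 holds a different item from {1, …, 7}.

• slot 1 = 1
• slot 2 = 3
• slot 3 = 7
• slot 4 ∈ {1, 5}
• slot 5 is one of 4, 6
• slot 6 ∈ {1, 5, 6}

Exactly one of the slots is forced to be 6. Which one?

slot 1's domain is down to {1}, so slot 1 = 1. Remove 1 from slot 4, slot 6.
slot 2 has just one choice, so slot 2 = 3.
slot 3 has just one choice, so slot 3 = 7.
That leaves slot 4 = 5. Strike 5 from slot 6.
So 6 goes to slot 6.

slot 6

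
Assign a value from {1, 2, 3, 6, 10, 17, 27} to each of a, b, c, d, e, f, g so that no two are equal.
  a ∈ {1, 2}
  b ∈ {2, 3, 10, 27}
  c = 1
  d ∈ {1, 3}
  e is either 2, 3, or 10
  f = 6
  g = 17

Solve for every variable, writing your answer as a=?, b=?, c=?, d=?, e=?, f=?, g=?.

a=2, b=27, c=1, d=3, e=10, f=6, g=17

c has just one choice, so c = 1. Strike 1 from a, d.
d has just one choice, so d = 3. Eliminate 3 elsewhere: b, e.
f must be 6 (only option left).
g has just one choice, so g = 17.
That leaves a = 2. So b, e can't be 2.
e has just one choice, so e = 10. Remove 10 from b.
b has just one choice, so b = 27.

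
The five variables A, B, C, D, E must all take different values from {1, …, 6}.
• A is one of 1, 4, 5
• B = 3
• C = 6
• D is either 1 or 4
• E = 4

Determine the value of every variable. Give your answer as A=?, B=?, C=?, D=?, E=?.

A=5, B=3, C=6, D=1, E=4

B must be 3 (only option left).
That leaves C = 6.
E must be 4 (only option left). So A, D can't be 4.
D must be 1 (only option left). So A can't be 1.
A has just one choice, so A = 5.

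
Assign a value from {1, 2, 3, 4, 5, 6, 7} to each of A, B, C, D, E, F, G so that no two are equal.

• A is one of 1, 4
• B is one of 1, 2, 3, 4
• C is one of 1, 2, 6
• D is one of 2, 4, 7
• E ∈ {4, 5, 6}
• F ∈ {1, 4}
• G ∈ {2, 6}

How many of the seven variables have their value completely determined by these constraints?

Among the 7 variables, 3 fits only B (and all 7 values in {1, 2, 3, 4, 5, 6, 7} must be used), so B = 3.
Among the 6 still-open variables, 5 fits only E (and all 6 values in {1, 2, 4, 5, 6, 7} must be used), so E = 5.
The 5 still-open variables draw from only 5 values {1, 2, 4, 6, 7}, so each is used; only D can be 7, hence D = 7.
A and F between them cover only {1, 4} — a naked pair. Remove those values from C.
Determined: B=3, D=7, E=5. The other variables each still have more than one consistent value. That makes 3.

3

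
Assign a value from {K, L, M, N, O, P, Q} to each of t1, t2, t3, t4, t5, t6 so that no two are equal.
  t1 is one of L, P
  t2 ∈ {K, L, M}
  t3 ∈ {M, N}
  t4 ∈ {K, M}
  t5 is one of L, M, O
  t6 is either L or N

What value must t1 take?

P

Among the 6 variables, O fits only t5 (and all 6 values in {K, L, M, N, O, P} must be used), so t5 = O.
The 5 still-open variables together cover exactly {K, L, M, N, P} — 5 values for 5 variables — and P appears only in t1's list, so t1 = P.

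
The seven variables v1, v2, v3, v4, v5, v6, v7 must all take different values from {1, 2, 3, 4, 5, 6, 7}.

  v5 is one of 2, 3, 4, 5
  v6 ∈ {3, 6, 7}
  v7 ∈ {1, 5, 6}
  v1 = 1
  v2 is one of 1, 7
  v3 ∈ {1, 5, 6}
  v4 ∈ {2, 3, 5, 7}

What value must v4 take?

2

v1 has just one choice, so v1 = 1. Strike 1 from v2, v3, v7.
That leaves v2 = 7. Remove 7 from v4, v6.
Among the 5 still-open variables, 4 fits only v5 (and all 5 values in {2, 3, 4, 5, 6} must be used), so v5 = 4.
The 4 still-open variables together cover exactly {2, 3, 5, 6} — 4 values for 4 variables — and 2 appears only in v4's list, so v4 = 2.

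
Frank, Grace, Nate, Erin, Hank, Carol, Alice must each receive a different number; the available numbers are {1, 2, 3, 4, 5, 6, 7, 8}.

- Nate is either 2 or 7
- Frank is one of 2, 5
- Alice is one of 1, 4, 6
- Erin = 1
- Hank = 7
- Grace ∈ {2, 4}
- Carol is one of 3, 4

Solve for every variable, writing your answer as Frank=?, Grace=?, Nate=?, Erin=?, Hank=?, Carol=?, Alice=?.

Erin has just one choice, so Erin = 1. Remove 1 from Alice.
That leaves Hank = 7. Remove 7 from Nate.
That leaves Nate = 2. Remove 2 from Frank, Grace.
Frank's domain is down to {5}, so Frank = 5.
Grace has just one choice, so Grace = 4. Remove 4 from Carol, Alice.
Carol must be 3 (only option left).
Alice must be 6 (only option left).

Frank=5, Grace=4, Nate=2, Erin=1, Hank=7, Carol=3, Alice=6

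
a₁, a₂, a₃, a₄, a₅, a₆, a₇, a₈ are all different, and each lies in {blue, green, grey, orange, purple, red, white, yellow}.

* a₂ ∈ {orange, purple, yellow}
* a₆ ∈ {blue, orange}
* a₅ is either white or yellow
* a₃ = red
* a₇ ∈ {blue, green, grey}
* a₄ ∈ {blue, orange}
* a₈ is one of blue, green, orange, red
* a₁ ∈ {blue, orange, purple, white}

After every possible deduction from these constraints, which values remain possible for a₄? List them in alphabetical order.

blue, orange

a₃ has just one choice, so a₃ = red. Remove red from a₈.
The 7 still-open variables draw from only 7 values {blue, green, grey, orange, purple, white, yellow}, so each is used; only a₇ can be grey, hence a₇ = grey.
The 6 still-open variables draw from only 6 values {blue, green, orange, purple, white, yellow}, so each is used; only a₈ can be green, hence a₈ = green.
a₄ and a₆ share exactly the 2 values {blue, orange}; by pigeonhole those values go to them, so strike blue, orange from a₁, a₂.
No further eliminations apply; a₄ can still be any of blue, orange.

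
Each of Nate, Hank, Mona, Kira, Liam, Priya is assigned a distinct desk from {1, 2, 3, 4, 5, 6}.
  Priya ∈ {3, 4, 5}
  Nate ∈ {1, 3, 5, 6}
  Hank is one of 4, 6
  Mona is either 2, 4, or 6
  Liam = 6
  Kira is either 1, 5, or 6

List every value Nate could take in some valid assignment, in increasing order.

1, 3, 5

Liam has just one choice, so Liam = 6. Remove 6 from Nate, Hank, Mona, Kira.
Hank has just one choice, so Hank = 4. Eliminate 4 elsewhere: Mona, Priya.
That leaves Mona = 2.
No further eliminations apply; Nate can still be any of 1, 3, 5.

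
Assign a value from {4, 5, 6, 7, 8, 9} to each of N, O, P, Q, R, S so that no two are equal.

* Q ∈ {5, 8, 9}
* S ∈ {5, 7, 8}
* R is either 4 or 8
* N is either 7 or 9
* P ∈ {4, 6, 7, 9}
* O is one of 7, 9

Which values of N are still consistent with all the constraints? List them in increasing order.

Among the 6 variables, 6 fits only P (and all 6 values in {4, 5, 6, 7, 8, 9} must be used), so P = 6.
The 5 still-open variables together cover exactly {4, 5, 7, 8, 9} — 5 values for 5 variables — and 4 appears only in R's list, so R = 4.
N and O between them cover only {7, 9} — a naked pair. Remove those values from Q, S.
No further eliminations apply; N can still be any of 7, 9.

7, 9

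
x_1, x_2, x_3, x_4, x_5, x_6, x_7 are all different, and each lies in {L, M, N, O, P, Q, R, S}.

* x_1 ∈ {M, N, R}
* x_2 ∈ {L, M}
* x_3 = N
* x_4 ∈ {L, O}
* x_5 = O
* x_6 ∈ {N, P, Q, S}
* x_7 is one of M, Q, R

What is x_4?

x_3's domain is down to {N}, so x_3 = N. Strike N from x_1, x_6.
That leaves x_5 = O. Remove O from x_4.
So x_4 = L.

L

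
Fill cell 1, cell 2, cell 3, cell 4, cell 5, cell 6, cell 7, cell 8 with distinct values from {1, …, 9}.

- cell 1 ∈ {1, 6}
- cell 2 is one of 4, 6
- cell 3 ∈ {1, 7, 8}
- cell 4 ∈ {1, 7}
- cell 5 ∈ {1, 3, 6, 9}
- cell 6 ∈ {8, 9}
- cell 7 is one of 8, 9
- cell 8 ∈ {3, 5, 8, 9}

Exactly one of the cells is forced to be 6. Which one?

The 8 variables together cover exactly {1, 3, 4, 5, 6, 7, 8, 9} — 8 values for 8 variables — and 4 appears only in cell 2's list, so cell 2 = 4.
The 7 still-open variables together cover exactly {1, 3, 5, 6, 7, 8, 9} — 7 values for 7 variables — and 5 appears only in cell 8's list, so cell 8 = 5.
The 6 still-open variables together cover exactly {1, 3, 6, 7, 8, 9} — 6 values for 6 variables — and 3 appears only in cell 5's list, so cell 5 = 3.
The 5 still-open variables together cover exactly {1, 6, 7, 8, 9} — 5 values for 5 variables — and 6 appears only in cell 1's list, so cell 1 = 6.

cell 1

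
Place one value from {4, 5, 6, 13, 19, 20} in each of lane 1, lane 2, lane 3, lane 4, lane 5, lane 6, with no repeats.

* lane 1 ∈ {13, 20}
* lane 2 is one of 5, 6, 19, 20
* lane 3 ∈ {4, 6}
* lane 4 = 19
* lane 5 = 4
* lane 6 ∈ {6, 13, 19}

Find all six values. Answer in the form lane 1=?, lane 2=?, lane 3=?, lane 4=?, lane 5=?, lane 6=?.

lane 4 must be 19 (only option left). Remove 19 from lane 2, lane 6.
lane 5's domain is down to {4}, so lane 5 = 4. Strike 4 from lane 3.
That leaves lane 3 = 6. Eliminate 6 elsewhere: lane 2, lane 6.
lane 6 has just one choice, so lane 6 = 13. Remove 13 from lane 1.
lane 1's domain is down to {20}, so lane 1 = 20. Eliminate 20 elsewhere: lane 2.
lane 2 has just one choice, so lane 2 = 5.

lane 1=20, lane 2=5, lane 3=6, lane 4=19, lane 5=4, lane 6=13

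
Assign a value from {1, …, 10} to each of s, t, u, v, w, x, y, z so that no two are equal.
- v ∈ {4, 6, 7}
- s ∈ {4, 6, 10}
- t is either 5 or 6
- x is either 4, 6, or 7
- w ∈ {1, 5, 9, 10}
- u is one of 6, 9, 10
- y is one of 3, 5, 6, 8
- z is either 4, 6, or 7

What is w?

v, x, z between them cover only {4, 6, 7} — a naked triple. Remove those values from s, t, u, y.
That leaves s = 10. Eliminate 10 elsewhere: u, w.
t has just one choice, so t = 5. Remove 5 from w, y.
u's domain is down to {9}, so u = 9. So w can't be 9.
So w = 1.

1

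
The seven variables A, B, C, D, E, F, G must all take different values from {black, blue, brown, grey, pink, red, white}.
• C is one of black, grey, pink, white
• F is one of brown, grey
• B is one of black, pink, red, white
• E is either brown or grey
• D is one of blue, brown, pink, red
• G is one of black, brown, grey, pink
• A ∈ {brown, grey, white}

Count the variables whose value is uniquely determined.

3

The 7 variables draw from only 7 values {black, blue, brown, grey, pink, red, white}, so each is used; only D can be blue, hence D = blue.
Among the 6 still-open variables, red fits only B (and all 6 values in {black, brown, grey, pink, red, white} must be used), so B = red.
E and F share exactly the 2 values {brown, grey}; by pigeonhole those values go to them, so strike brown, grey from A, C, G.
A's domain is down to {white}, so A = white. Remove white from C.
Determined: A=white, B=red, D=blue. The other variables each still have more than one consistent value. That makes 3.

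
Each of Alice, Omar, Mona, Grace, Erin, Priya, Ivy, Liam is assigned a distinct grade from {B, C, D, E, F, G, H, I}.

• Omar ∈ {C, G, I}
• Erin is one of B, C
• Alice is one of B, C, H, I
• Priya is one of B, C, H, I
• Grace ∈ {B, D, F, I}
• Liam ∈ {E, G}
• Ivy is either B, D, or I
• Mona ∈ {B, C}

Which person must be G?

Omar

Among the 8 variables, E fits only Liam (and all 8 values in {B, C, D, E, F, G, H, I} must be used), so Liam = E.
The 7 still-open variables draw from only 7 values {B, C, D, F, G, H, I}, so each is used; only Grace can be F, hence Grace = F.
The 6 still-open variables together cover exactly {B, C, D, G, H, I} — 6 values for 6 variables — and D appears only in Ivy's list, so Ivy = D.
Among the 5 still-open variables, G fits only Omar (and all 5 values in {B, C, G, H, I} must be used), so Omar = G.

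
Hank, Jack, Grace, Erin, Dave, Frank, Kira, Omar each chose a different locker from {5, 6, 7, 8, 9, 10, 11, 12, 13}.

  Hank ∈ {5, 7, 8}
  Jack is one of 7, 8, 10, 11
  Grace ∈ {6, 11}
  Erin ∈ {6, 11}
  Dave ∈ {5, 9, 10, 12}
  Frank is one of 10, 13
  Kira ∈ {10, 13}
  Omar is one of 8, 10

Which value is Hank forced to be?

5

Grace and Erin share exactly the 2 values {6, 11}; by pigeonhole those values go to them, so strike 6, 11 from Jack.
The 2 variables Frank and Kira are confined to {10, 13}, which locks those values in; drop them from Jack, Dave, Omar.
Omar must be 8 (only option left). Remove 8 from Hank, Jack.
That leaves Jack = 7. Remove 7 from Hank.
So Hank = 5.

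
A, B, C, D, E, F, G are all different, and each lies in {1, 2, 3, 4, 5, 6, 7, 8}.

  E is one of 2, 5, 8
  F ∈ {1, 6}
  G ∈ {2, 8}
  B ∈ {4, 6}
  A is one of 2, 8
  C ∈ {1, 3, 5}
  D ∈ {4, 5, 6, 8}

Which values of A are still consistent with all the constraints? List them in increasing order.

2, 8

The 7 variables together cover exactly {1, 2, 3, 4, 5, 6, 8} — 7 values for 7 variables — and 3 appears only in C's list, so C = 3.
The 6 still-open variables together cover exactly {1, 2, 4, 5, 6, 8} — 6 values for 6 variables — and 1 appears only in F's list, so F = 1.
A and G between them cover only {2, 8} — a naked pair. Remove those values from D, E.
That leaves E = 5. Remove 5 from D.
No further eliminations apply; A can still be any of 2, 8.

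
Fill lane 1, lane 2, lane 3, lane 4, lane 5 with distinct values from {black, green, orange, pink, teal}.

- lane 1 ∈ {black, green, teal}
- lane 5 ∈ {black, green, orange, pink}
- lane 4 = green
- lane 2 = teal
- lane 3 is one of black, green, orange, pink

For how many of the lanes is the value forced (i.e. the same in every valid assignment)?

3

lane 2's domain is down to {teal}, so lane 2 = teal. Eliminate teal elsewhere: lane 1.
lane 4 has just one choice, so lane 4 = green. Eliminate green elsewhere: lane 1, lane 3, lane 5.
lane 1's domain is down to {black}, so lane 1 = black. Eliminate black elsewhere: lane 3, lane 5.
Determined: lane 1=black, lane 2=teal, lane 4=green. The other lanes each still have more than one consistent value. That makes 3.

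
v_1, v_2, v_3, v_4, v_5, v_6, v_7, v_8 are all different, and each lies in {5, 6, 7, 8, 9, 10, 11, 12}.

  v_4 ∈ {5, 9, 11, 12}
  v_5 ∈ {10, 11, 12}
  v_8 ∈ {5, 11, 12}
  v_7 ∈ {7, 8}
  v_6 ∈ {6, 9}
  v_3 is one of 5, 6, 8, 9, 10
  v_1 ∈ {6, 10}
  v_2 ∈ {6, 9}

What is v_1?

10

Among the 8 variables, 7 fits only v_7 (and all 8 values in {5, 6, 7, 8, 9, 10, 11, 12} must be used), so v_7 = 7.
Among the 7 still-open variables, 8 fits only v_3 (and all 7 values in {5, 6, 8, 9, 10, 11, 12} must be used), so v_3 = 8.
The 2 variables v_2 and v_6 are confined to {6, 9}, which locks those values in; drop them from v_1, v_4.
So v_1 = 10.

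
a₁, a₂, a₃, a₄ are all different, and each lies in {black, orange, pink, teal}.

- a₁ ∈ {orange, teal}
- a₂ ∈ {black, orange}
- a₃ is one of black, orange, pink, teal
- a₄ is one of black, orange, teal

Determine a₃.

pink

Among the 4 variables, pink fits only a₃ (and all 4 values in {black, orange, pink, teal} must be used), so a₃ = pink.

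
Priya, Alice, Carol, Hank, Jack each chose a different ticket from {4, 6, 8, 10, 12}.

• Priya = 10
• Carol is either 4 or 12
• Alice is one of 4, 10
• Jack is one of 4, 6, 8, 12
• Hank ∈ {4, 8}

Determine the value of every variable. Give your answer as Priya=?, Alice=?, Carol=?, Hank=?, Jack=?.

Priya has just one choice, so Priya = 10. Remove 10 from Alice.
Alice's domain is down to {4}, so Alice = 4. Strike 4 from Carol, Hank, Jack.
Carol must be 12 (only option left). So Jack can't be 12.
Hank's domain is down to {8}, so Hank = 8. Strike 8 from Jack.
Jack's domain is down to {6}, so Jack = 6.

Priya=10, Alice=4, Carol=12, Hank=8, Jack=6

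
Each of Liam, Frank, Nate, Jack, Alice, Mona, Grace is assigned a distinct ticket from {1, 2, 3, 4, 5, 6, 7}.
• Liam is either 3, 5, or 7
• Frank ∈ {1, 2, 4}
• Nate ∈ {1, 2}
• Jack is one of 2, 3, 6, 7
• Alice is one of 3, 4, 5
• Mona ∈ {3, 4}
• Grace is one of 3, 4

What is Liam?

7

Among the 7 variables, 6 fits only Jack (and all 7 values in {1, 2, 3, 4, 5, 6, 7} must be used), so Jack = 6.
The 6 still-open variables draw from only 6 values {1, 2, 3, 4, 5, 7}, so each is used; only Liam can be 7, hence Liam = 7.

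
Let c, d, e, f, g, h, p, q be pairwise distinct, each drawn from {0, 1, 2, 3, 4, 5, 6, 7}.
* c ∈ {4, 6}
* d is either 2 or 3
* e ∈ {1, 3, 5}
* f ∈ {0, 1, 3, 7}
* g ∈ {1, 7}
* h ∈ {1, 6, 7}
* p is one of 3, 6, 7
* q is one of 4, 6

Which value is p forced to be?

Among the 8 variables, 0 fits only f (and all 8 values in {0, 1, 2, 3, 4, 5, 6, 7} must be used), so f = 0.
Among the 7 still-open variables, 2 fits only d (and all 7 values in {1, 2, 3, 4, 5, 6, 7} must be used), so d = 2.
The 6 still-open variables draw from only 6 values {1, 3, 4, 5, 6, 7}, so each is used; only e can be 5, hence e = 5.
The 5 still-open variables draw from only 5 values {1, 3, 4, 6, 7}, so each is used; only p can be 3, hence p = 3.

3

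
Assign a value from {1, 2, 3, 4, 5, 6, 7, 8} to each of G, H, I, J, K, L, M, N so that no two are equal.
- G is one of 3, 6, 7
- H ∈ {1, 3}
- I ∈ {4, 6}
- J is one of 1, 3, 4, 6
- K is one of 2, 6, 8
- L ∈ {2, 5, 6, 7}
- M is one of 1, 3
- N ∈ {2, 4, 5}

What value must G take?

Among the 8 variables, 8 fits only K (and all 8 values in {1, 2, 3, 4, 5, 6, 7, 8} must be used), so K = 8.
H and M share exactly the 2 values {1, 3}; by pigeonhole those values go to them, so strike 1, 3 from G, J.
The 2 variables I and J are confined to {4, 6}, which locks those values in; drop them from G, L, N.
So G = 7.

7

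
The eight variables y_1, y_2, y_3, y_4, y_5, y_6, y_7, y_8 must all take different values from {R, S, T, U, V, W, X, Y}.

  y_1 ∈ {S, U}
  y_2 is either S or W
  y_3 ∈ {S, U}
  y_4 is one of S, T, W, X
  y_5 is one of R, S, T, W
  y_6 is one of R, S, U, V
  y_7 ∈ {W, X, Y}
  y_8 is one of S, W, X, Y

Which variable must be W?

y_2

The 8 variables draw from only 8 values {R, S, T, U, V, W, X, Y}, so each is used; only y_6 can be V, hence y_6 = V.
The 7 still-open variables draw from only 7 values {R, S, T, U, W, X, Y}, so each is used; only y_5 can be R, hence y_5 = R.
The 6 still-open variables together cover exactly {S, T, U, W, X, Y} — 6 values for 6 variables — and T appears only in y_4's list, so y_4 = T.
y_1 and y_3 share exactly the 2 values {S, U}; by pigeonhole those values go to them, so strike S, U from y_2, y_8.
So W goes to y_2.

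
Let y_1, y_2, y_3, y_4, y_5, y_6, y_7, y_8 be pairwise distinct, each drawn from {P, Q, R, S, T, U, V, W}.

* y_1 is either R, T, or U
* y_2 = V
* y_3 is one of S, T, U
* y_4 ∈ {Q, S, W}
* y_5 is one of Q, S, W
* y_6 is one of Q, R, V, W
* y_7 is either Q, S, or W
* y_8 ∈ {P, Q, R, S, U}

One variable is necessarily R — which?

y_6

y_2 must be V (only option left). So y_6 can't be V.
The 7 still-open variables together cover exactly {P, Q, R, S, T, U, W} — 7 values for 7 variables — and P appears only in y_8's list, so y_8 = P.
y_4, y_5, y_7 between them cover only {Q, S, W} — a naked triple. Remove those values from y_3, y_6.
So R goes to y_6.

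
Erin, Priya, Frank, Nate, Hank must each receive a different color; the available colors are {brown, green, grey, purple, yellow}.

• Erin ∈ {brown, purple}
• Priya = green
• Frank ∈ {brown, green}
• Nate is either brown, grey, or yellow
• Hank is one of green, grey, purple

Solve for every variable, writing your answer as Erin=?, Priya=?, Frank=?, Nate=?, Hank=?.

Priya has just one choice, so Priya = green. So Frank, Hank can't be green.
Frank has just one choice, so Frank = brown. Eliminate brown elsewhere: Erin, Nate.
Erin has just one choice, so Erin = purple. Eliminate purple elsewhere: Hank.
Hank must be grey (only option left). Strike grey from Nate.
Nate's domain is down to {yellow}, so Nate = yellow.

Erin=purple, Priya=green, Frank=brown, Nate=yellow, Hank=grey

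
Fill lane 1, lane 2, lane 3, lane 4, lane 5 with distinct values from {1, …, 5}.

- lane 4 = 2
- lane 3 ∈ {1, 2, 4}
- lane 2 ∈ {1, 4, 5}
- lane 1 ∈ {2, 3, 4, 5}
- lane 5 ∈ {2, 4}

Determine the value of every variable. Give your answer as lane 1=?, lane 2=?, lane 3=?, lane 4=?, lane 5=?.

lane 1=3, lane 2=5, lane 3=1, lane 4=2, lane 5=4

lane 4 must be 2 (only option left). Eliminate 2 elsewhere: lane 1, lane 3, lane 5.
lane 5's domain is down to {4}, so lane 5 = 4. Strike 4 from lane 1, lane 2, lane 3.
lane 3's domain is down to {1}, so lane 3 = 1. So lane 2 can't be 1.
That leaves lane 2 = 5. Eliminate 5 elsewhere: lane 1.
lane 1 has just one choice, so lane 1 = 3.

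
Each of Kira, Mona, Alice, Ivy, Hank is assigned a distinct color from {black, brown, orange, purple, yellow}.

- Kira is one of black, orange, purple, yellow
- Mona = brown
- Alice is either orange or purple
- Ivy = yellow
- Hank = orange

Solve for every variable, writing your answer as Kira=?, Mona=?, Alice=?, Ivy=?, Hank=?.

Kira=black, Mona=brown, Alice=purple, Ivy=yellow, Hank=orange

Mona's domain is down to {brown}, so Mona = brown.
Ivy has just one choice, so Ivy = yellow. So Kira can't be yellow.
Hank has just one choice, so Hank = orange. Remove orange from Kira, Alice.
Alice has just one choice, so Alice = purple. So Kira can't be purple.
Kira must be black (only option left).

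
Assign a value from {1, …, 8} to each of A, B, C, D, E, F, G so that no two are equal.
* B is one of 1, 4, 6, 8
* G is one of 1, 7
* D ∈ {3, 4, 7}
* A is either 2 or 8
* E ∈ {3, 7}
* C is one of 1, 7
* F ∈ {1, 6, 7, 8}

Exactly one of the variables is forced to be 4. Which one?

The 7 variables draw from only 7 values {1, 2, 3, 4, 6, 7, 8}, so each is used; only A can be 2, hence A = 2.
C and G share exactly the 2 values {1, 7}; by pigeonhole those values go to them, so strike 1, 7 from B, D, E, F.
E must be 3 (only option left). Eliminate 3 elsewhere: D.
So 4 goes to D.

D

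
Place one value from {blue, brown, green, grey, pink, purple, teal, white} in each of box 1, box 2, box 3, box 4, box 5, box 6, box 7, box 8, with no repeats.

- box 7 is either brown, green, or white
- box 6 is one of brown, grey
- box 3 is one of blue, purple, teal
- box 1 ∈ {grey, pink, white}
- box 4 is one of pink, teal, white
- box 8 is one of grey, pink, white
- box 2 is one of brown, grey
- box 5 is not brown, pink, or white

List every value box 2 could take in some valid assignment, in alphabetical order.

box 2 and box 6 between them cover only {brown, grey} — a naked pair. Remove those values from box 1, box 5, box 7, box 8.
box 1 and box 8 share exactly the 2 values {pink, white}; by pigeonhole those values go to them, so strike pink, white from box 4, box 7.
box 4 must be teal (only option left). Strike teal from box 3, box 5.
box 7's domain is down to {green}, so box 7 = green. Strike green from box 5.
No further eliminations apply; box 2 can still be any of brown, grey.

brown, grey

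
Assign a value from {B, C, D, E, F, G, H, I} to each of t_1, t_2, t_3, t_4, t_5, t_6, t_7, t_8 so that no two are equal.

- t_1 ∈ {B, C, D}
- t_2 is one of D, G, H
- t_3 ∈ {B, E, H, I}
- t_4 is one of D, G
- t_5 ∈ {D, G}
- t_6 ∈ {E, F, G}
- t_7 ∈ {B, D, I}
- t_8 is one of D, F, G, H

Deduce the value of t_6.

The 8 variables draw from only 8 values {B, C, D, E, F, G, H, I}, so each is used; only t_1 can be C, hence t_1 = C.
t_4 and t_5 between them cover only {D, G} — a naked pair. Remove those values from t_2, t_6, t_7, t_8.
t_2 must be H (only option left). Remove H from t_3, t_8.
t_8's domain is down to {F}, so t_8 = F. So t_6 can't be F.
So t_6 = E.

E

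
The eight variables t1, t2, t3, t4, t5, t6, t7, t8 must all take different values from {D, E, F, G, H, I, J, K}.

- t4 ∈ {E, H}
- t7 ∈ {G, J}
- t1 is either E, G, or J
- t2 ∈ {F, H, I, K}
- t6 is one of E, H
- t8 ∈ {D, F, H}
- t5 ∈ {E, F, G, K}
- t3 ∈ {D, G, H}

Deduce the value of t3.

D

The 8 variables draw from only 8 values {D, E, F, G, H, I, J, K}, so each is used; only t2 can be I, hence t2 = I.
The 7 still-open variables together cover exactly {D, E, F, G, H, J, K} — 7 values for 7 variables — and K appears only in t5's list, so t5 = K.
Among the 6 still-open variables, F fits only t8 (and all 6 values in {D, E, F, G, H, J} must be used), so t8 = F.
The 5 still-open variables draw from only 5 values {D, E, G, H, J}, so each is used; only t3 can be D, hence t3 = D.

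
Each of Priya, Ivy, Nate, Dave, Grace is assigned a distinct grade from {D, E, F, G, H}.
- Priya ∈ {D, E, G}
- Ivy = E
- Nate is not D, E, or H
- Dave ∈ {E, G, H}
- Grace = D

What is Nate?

Ivy has just one choice, so Ivy = E. So Priya, Dave can't be E.
That leaves Grace = D. Strike D from Priya.
Priya has just one choice, so Priya = G. So Nate, Dave can't be G.
So Nate = F.

F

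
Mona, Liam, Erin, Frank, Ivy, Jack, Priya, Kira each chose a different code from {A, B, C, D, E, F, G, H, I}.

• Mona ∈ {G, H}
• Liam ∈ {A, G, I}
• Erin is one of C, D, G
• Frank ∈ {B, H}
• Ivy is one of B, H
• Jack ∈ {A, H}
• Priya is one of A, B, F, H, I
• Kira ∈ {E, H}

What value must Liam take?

Frank and Ivy between them cover only {B, H} — a naked pair. Remove those values from Mona, Jack, Priya, Kira.
Mona's domain is down to {G}, so Mona = G. So Liam, Erin can't be G.
That leaves Jack = A. So Liam, Priya can't be A.
So Liam = I.

I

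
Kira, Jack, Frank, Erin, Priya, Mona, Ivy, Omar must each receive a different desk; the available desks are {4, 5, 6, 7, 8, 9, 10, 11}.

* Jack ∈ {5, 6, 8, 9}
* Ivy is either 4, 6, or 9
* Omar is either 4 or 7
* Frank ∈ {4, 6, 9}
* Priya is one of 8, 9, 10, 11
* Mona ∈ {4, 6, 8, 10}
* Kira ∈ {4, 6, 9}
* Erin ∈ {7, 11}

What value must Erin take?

11

Among the 8 variables, 5 fits only Jack (and all 8 values in {4, 5, 6, 7, 8, 9, 10, 11} must be used), so Jack = 5.
Kira, Frank, Ivy between them cover only {4, 6, 9} — a naked triple. Remove those values from Priya, Mona, Omar.
That leaves Omar = 7. Strike 7 from Erin.
So Erin = 11.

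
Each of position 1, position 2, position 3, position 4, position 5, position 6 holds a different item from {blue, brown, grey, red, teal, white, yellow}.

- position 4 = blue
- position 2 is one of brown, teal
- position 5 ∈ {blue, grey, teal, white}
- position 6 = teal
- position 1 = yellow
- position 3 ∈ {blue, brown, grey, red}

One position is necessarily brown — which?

position 2

position 1 must be yellow (only option left).
position 4 must be blue (only option left). Remove blue from position 3, position 5.
position 6 must be teal (only option left). So position 2, position 5 can't be teal.
So brown goes to position 2.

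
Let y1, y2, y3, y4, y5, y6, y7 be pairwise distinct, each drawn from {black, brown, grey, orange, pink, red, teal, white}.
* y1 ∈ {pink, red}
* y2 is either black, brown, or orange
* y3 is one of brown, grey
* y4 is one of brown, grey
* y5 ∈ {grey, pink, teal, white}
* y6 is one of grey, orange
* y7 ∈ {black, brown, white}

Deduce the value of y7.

white

y3 and y4 share exactly the 2 values {brown, grey}; by pigeonhole those values go to them, so strike brown, grey from y2, y5, y6, y7.
y6's domain is down to {orange}, so y6 = orange. Eliminate orange elsewhere: y2.
y2 must be black (only option left). Eliminate black elsewhere: y7.
So y7 = white.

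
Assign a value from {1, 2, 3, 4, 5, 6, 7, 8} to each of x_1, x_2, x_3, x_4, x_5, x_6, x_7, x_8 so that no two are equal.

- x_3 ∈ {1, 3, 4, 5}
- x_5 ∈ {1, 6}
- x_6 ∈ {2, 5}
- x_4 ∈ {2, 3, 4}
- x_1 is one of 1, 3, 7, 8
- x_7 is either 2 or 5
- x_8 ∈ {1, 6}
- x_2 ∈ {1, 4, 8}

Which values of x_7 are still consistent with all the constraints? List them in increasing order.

The 8 variables draw from only 8 values {1, 2, 3, 4, 5, 6, 7, 8}, so each is used; only x_1 can be 7, hence x_1 = 7.
The 7 still-open variables together cover exactly {1, 2, 3, 4, 5, 6, 8} — 7 values for 7 variables — and 8 appears only in x_2's list, so x_2 = 8.
The 2 variables x_5 and x_8 are confined to {1, 6}, which locks those values in; drop them from x_3.
x_6 and x_7 between them cover only {2, 5} — a naked pair. Remove those values from x_3, x_4.
No further eliminations apply; x_7 can still be any of 2, 5.

2, 5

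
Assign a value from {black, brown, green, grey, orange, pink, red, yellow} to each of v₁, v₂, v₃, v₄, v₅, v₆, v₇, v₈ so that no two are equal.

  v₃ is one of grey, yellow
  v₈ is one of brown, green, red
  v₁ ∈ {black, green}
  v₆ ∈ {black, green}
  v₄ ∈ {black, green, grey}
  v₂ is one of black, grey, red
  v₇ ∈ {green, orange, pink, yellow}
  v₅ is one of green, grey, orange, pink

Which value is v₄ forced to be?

grey

The 8 variables together cover exactly {black, brown, green, grey, orange, pink, red, yellow} — 8 values for 8 variables — and brown appears only in v₈'s list, so v₈ = brown.
The 7 still-open variables draw from only 7 values {black, green, grey, orange, pink, red, yellow}, so each is used; only v₂ can be red, hence v₂ = red.
v₁ and v₆ share exactly the 2 values {black, green}; by pigeonhole those values go to them, so strike black, green from v₄, v₅, v₇.
So v₄ = grey.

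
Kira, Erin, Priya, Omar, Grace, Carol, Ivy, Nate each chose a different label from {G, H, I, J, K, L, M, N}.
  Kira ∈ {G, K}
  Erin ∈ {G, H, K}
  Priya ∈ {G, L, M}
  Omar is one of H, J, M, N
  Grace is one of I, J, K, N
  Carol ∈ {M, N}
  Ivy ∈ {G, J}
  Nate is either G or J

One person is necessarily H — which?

Erin

The 8 variables draw from only 8 values {G, H, I, J, K, L, M, N}, so each is used; only Grace can be I, hence Grace = I.
Among the 7 still-open variables, L fits only Priya (and all 7 values in {G, H, J, K, L, M, N} must be used), so Priya = L.
Ivy and Nate share exactly the 2 values {G, J}; by pigeonhole those values go to them, so strike G, J from Kira, Erin, Omar.
Kira has just one choice, so Kira = K. So Erin can't be K.
So H goes to Erin.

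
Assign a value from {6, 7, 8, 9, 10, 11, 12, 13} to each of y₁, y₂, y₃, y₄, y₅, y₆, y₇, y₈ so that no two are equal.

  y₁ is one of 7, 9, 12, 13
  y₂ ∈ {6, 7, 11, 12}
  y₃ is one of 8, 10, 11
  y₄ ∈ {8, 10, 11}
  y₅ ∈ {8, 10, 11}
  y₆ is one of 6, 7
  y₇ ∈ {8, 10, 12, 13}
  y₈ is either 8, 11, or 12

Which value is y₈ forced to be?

12

The 8 variables draw from only 8 values {6, 7, 8, 9, 10, 11, 12, 13}, so each is used; only y₁ can be 9, hence y₁ = 9.
Among the 7 still-open variables, 13 fits only y₇ (and all 7 values in {6, 7, 8, 10, 11, 12, 13} must be used), so y₇ = 13.
The 3 variables y₃, y₄, y₅ are confined to {8, 10, 11}, which locks those values in; drop them from y₂, y₈.
So y₈ = 12.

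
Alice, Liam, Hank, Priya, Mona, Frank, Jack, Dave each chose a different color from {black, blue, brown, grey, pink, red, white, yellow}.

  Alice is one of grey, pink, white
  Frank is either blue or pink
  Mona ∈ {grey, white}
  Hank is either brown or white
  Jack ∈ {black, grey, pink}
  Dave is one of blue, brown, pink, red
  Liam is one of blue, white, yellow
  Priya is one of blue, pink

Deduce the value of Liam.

The 8 variables draw from only 8 values {black, blue, brown, grey, pink, red, white, yellow}, so each is used; only Jack can be black, hence Jack = black.
Among the 7 still-open variables, red fits only Dave (and all 7 values in {blue, brown, grey, pink, red, white, yellow} must be used), so Dave = red.
Among the 6 still-open variables, brown fits only Hank (and all 6 values in {blue, brown, grey, pink, white, yellow} must be used), so Hank = brown.
The 5 still-open variables together cover exactly {blue, grey, pink, white, yellow} — 5 values for 5 variables — and yellow appears only in Liam's list, so Liam = yellow.

yellow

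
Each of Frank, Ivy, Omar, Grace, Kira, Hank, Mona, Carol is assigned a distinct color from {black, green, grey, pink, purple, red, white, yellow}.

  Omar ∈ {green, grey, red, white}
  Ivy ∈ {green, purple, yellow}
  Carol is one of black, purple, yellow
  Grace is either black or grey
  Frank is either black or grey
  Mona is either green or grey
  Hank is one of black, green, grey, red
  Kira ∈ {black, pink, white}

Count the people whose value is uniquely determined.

4

The 8 variables together cover exactly {black, green, grey, pink, purple, red, white, yellow} — 8 values for 8 variables — and pink appears only in Kira's list, so Kira = pink.
Among the 7 still-open variables, white fits only Omar (and all 7 values in {black, green, grey, purple, red, white, yellow} must be used), so Omar = white.
Among the 6 still-open variables, red fits only Hank (and all 6 values in {black, green, grey, purple, red, yellow} must be used), so Hank = red.
Frank and Grace between them cover only {black, grey} — a naked pair. Remove those values from Mona, Carol.
Mona has just one choice, so Mona = green. So Ivy can't be green.
Determined: Omar=white, Kira=pink, Hank=red, Mona=green. The other people each still have more than one consistent value. That makes 4.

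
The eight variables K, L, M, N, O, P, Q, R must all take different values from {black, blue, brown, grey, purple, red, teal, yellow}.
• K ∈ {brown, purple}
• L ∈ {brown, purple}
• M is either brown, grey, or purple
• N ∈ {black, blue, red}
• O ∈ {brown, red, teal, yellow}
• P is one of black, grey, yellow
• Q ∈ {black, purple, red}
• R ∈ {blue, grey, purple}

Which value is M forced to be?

grey

The 8 variables draw from only 8 values {black, blue, brown, grey, purple, red, teal, yellow}, so each is used; only O can be teal, hence O = teal.
Among the 7 still-open variables, yellow fits only P (and all 7 values in {black, blue, brown, grey, purple, red, yellow} must be used), so P = yellow.
K and L between them cover only {brown, purple} — a naked pair. Remove those values from M, Q, R.
So M = grey.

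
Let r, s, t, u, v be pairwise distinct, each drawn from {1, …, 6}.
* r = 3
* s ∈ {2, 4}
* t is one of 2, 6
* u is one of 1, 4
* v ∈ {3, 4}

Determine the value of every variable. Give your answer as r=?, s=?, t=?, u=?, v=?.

r has just one choice, so r = 3. So v can't be 3.
That leaves v = 4. Eliminate 4 elsewhere: s, u.
s must be 2 (only option left). Remove 2 from t.
t must be 6 (only option left).
u's domain is down to {1}, so u = 1.

r=3, s=2, t=6, u=1, v=4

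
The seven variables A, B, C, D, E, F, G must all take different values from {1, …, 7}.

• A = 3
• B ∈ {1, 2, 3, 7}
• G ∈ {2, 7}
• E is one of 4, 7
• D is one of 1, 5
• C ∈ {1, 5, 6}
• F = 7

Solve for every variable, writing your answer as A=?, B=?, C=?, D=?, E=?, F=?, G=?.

A must be 3 (only option left). Remove 3 from B.
F's domain is down to {7}, so F = 7. Strike 7 from B, E, G.
G must be 2 (only option left). Remove 2 from B.
B must be 1 (only option left). Strike 1 from C, D.
D's domain is down to {5}, so D = 5. Strike 5 from C.
E has just one choice, so E = 4.
C has just one choice, so C = 6.

A=3, B=1, C=6, D=5, E=4, F=7, G=2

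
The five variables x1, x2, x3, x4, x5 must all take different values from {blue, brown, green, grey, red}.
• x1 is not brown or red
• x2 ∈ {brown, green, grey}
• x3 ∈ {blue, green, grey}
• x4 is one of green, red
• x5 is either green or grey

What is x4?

The 5 variables draw from only 5 values {blue, brown, green, grey, red}, so each is used; only x2 can be brown, hence x2 = brown.
The 4 still-open variables together cover exactly {blue, green, grey, red} — 4 values for 4 variables — and red appears only in x4's list, so x4 = red.

red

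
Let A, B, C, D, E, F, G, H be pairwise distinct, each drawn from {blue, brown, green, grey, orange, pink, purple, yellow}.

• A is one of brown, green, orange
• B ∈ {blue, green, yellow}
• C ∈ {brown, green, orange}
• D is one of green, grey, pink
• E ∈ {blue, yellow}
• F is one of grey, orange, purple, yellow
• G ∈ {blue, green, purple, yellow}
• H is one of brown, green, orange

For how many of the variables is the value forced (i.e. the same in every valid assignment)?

Among the 8 variables, pink fits only D (and all 8 values in {blue, brown, green, grey, orange, pink, purple, yellow} must be used), so D = pink.
The 7 still-open variables draw from only 7 values {blue, brown, green, grey, orange, purple, yellow}, so each is used; only F can be grey, hence F = grey.
The 6 still-open variables draw from only 6 values {blue, brown, green, orange, purple, yellow}, so each is used; only G can be purple, hence G = purple.
A, C, H between them cover only {brown, green, orange} — a naked triple. Remove those values from B.
Determined: D=pink, F=grey, G=purple. The other variables each still have more than one consistent value. That makes 3.

3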